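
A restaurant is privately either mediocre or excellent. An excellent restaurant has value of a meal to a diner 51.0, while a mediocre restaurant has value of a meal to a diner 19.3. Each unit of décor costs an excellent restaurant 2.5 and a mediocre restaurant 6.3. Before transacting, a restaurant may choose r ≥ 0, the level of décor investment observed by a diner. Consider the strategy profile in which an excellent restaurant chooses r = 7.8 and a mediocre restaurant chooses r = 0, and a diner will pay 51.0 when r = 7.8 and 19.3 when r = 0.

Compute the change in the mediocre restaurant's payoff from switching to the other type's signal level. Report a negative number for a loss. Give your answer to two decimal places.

Playing r = 0 the mediocre restaurant receives 19.3.
Deviating to r = 7.8 brings payment 51.0 at cost 6.3 × 7.8 = 49.14, netting 1.86.
Gain from deviating: 1.86 − 19.3 = -17.44.
The gain is negative, so the mediocre type's incentive-compatibility constraint is satisfied.

-17.44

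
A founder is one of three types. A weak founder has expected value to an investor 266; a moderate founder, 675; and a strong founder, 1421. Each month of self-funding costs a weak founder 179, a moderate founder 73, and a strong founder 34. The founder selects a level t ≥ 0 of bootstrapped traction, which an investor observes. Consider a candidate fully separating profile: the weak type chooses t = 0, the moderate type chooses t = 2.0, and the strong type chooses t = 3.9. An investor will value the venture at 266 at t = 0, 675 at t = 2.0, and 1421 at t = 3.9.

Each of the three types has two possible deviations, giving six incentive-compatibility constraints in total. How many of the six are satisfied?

3

Moderate (own payoff 675 − 73×2.0 = 529): to t=0 gives 266 → no gain ✓; to t=3.9 gives 1421 − 73×3.9 = 1136.3 → profitable ✗.
Strong (own payoff 1421 − 34×3.9 = 1288.4): to t=0 gives 266 → no gain ✓; to t=2.0 gives 675 − 34×2.0 = 607 → no gain ✓.
Weak (own payoff 266): to t=2.0 gives 675 − 179×2.0 = 317 → profitable ✗; to t=3.9 gives 1421 − 179×3.9 = 722.9 → profitable ✗.
3 of the 6 constraints hold; not an equilibrium.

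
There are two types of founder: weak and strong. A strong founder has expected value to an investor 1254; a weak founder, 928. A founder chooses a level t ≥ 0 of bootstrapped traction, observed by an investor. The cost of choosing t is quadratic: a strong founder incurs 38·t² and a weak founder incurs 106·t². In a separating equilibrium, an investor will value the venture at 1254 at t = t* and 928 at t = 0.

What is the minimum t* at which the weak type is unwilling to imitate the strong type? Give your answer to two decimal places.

1.75

The weak type at t = 0 receives 928; imitating at t* yields 1254 − 106·t*².
Indifference: 928 = 1254 − 106·t*², so t*² = (1254 − 928) / 106 ≈ 3.0755.
t* = √3.0755 ≈ 1.75.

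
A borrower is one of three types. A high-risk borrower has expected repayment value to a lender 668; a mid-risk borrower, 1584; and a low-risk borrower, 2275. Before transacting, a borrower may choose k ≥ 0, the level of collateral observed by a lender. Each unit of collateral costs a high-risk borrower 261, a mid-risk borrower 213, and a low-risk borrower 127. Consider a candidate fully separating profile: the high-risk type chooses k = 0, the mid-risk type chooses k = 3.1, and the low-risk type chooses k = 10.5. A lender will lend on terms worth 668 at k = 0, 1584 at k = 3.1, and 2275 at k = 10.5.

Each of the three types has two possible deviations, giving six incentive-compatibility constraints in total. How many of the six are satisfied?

4

High-risk (own payoff 668): to k=3.1 gives 1584 − 261×3.1 = 774.9 → profitable ✗; to k=10.5 gives 2275 − 261×10.5 = -465.5 → no gain ✓.
Mid-risk (own payoff 1584 − 213×3.1 = 923.7): to k=0 gives 668 → no gain ✓; to k=10.5 gives 2275 − 213×10.5 = 38.5 → no gain ✓.
Low-risk (own payoff 2275 − 127×10.5 = 941.5): to k=0 gives 668 → no gain ✓; to k=3.1 gives 1584 − 127×3.1 = 1190.3 → profitable ✗.
4 of the 6 constraints hold; not an equilibrium.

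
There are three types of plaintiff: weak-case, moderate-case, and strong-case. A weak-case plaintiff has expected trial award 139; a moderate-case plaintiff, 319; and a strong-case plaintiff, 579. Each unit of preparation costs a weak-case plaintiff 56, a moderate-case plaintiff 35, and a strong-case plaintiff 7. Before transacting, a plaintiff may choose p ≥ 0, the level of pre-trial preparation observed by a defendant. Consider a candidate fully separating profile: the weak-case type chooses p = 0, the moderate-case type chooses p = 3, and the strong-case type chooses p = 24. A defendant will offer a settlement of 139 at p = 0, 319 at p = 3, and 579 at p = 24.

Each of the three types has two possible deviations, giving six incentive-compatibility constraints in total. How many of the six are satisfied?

Strong-case (own payoff 579 − 7×24 = 411): to p=0 gives 139 → no gain ✓; to p=3 gives 319 − 7×3 = 298 → no gain ✓.
Moderate-case (own payoff 319 − 35×3 = 214): to p=0 gives 139 → no gain ✓; to p=24 gives 579 − 35×24 = -261 → no gain ✓.
Weak-case (own payoff 139): to p=3 gives 319 − 56×3 = 151 → profitable ✗; to p=24 gives 579 − 56×24 = -765 → no gain ✓.
5 of the 6 constraints hold; not an equilibrium.

5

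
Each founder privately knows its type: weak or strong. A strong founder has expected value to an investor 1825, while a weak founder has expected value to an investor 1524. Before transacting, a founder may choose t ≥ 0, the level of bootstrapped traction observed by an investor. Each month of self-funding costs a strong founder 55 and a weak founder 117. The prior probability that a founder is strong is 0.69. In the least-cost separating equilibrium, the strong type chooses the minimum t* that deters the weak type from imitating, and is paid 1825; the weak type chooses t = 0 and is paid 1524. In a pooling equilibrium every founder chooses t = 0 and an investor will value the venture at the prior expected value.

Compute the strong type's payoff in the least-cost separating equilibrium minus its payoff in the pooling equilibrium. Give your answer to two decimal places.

-48.19

Least-cost separating signal: t* solves 1524 = 1825 − 117·t*, so t* = (1825 − 1524)/117 ≈ 2.5726.
Strong type's separating payoff: 1825 − 55 × t* = 1825 − 55 × (1825 − 1524)/117 = 1825 − 16555/117 ≈ 1683.5043.
Pooling payoff: 0.69 × 1825 + 0.31 × 1524 = 1731.69.
Difference: 1683.5043 − 1731.69 = -48.1857, i.e. -48.19 to two decimal places.
The strong type would prefer the pooling outcome.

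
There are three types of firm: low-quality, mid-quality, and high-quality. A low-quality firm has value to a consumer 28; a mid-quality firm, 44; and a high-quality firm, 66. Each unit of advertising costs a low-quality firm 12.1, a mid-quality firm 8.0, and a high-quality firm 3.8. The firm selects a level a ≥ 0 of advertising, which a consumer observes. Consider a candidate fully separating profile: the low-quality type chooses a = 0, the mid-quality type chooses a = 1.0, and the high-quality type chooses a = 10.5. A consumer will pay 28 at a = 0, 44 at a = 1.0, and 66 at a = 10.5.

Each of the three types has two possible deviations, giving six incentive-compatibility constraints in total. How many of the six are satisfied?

Low-quality (own payoff 28): to a=1.0 gives 44 − 12.1×1.0 = 31.9 → profitable ✗; to a=10.5 gives 66 − 12.1×10.5 = -61.05 → no gain ✓.
Mid-quality (own payoff 44 − 8.0×1.0 = 36): to a=0 gives 28 → no gain ✓; to a=10.5 gives 66 − 8.0×10.5 = -18 → no gain ✓.
High-quality (own payoff 66 − 3.8×10.5 = 26.1): to a=0 gives 28 → profitable ✗; to a=1.0 gives 44 − 3.8×1.0 = 40.2 → profitable ✗.
3 of the 6 constraints hold; not an equilibrium.

3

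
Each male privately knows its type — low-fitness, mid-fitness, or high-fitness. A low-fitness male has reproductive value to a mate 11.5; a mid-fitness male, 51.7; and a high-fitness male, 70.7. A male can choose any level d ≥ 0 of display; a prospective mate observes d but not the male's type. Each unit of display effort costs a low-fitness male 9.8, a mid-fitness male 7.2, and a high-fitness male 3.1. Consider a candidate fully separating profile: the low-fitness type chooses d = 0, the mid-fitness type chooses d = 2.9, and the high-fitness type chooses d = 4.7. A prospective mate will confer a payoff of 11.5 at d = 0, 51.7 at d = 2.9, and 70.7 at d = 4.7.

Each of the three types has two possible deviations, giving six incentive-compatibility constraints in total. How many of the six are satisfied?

3

Low-fitness (own payoff 11.5): to d=2.9 gives 51.7 − 9.8×2.9 = 23.28 → profitable ✗; to d=4.7 gives 70.7 − 9.8×4.7 = 24.64 → profitable ✗.
High-fitness (own payoff 70.7 − 3.1×4.7 = 56.13): to d=0 gives 11.5 → no gain ✓; to d=2.9 gives 51.7 − 3.1×2.9 = 42.71 → no gain ✓.
Mid-fitness (own payoff 51.7 − 7.2×2.9 = 30.82): to d=0 gives 11.5 → no gain ✓; to d=4.7 gives 70.7 − 7.2×4.7 = 36.86 → profitable ✗.
3 of the 6 constraints hold; not an equilibrium.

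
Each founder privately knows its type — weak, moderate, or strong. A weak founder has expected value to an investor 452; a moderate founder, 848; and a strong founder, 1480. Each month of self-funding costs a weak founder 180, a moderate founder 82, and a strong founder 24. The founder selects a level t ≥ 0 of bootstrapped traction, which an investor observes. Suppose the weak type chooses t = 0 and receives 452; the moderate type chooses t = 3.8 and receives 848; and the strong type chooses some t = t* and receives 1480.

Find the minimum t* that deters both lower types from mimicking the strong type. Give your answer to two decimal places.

Moderate type (on-path payoff 848 − 82×3.8 = 536.4) won't mimic when 536.4 ≥ 1480 − 82·t*, i.e. t* ≥ 11.51.
Weak type (on-path payoff 452) won't mimic when 452 ≥ 1480 − 180·t*, i.e. t* ≥ 5.71.
Both must hold, so t* = max(5.71, 11.51) = 11.51. The moderate type's constraint binds.

11.51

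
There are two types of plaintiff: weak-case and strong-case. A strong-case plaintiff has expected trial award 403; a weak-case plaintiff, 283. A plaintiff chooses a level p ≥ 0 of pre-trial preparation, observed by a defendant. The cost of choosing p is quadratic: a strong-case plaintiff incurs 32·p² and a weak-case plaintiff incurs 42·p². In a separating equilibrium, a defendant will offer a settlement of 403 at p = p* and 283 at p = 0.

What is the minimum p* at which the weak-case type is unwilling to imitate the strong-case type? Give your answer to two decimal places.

The weak-case type at p = 0 receives 283; imitating at p* yields 403 − 42·p*².
Indifference: 283 = 403 − 42·p*², so p*² = (403 − 283) / 42 ≈ 2.8571.
p* = √2.8571 ≈ 1.69.

1.69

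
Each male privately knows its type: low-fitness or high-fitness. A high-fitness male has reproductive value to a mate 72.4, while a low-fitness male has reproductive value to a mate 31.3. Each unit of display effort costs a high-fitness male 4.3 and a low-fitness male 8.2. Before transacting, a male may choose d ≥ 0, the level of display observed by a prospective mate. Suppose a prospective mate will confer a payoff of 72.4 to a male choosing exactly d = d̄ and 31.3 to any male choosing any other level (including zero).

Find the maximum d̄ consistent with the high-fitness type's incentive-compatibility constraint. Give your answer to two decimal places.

Choosing d̄ yields the high-fitness type 72.4 − 4.3·d̄; choosing zero yields 31.3.
The high-fitness type is indifferent at 72.4 − 4.3·d̄ = 31.3, i.e. d̄ = (72.4 − 31.3) / 4.3 ≈ 9.56.
For any d̄ above 9.56 the high-fitness type would rather pool at zero, so separation collapses.

9.56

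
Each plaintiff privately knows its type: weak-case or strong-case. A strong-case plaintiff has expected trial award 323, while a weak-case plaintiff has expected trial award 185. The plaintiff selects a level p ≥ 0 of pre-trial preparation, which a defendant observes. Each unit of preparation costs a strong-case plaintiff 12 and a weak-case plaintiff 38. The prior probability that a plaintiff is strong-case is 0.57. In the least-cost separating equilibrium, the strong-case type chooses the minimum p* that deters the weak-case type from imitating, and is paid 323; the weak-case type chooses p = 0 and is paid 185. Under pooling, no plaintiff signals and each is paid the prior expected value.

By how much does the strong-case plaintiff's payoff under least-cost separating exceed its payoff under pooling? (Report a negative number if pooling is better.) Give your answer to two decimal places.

Least-cost separating signal: p* solves 185 = 323 − 38·p*, so p* = (323 − 185)/38 ≈ 3.6316.
Strong-case type's separating payoff: 323 − 12 × p* = 323 − 12 × (323 − 185)/38 = 323 − 1656/38 ≈ 279.4211.
Pooling payoff: 0.57 × 323 + 0.43 × 185 = 263.66.
Difference: 279.4211 − 263.66 = 15.7611, i.e. 15.76 to two decimal places.
The strong-case type prefers to separate.

15.76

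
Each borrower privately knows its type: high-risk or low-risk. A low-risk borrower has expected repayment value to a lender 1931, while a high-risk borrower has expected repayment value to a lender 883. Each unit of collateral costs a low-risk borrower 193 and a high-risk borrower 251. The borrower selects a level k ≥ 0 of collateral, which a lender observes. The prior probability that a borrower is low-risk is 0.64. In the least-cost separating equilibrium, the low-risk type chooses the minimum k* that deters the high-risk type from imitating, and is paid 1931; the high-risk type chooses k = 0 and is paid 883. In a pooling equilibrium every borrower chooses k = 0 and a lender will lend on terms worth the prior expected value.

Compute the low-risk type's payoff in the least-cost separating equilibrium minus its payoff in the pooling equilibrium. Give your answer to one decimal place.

-428.6

Least-cost separating signal: k* solves 883 = 1931 − 251·k*, so k* = (1931 − 883)/251 ≈ 4.1753.
Low-risk type's separating payoff: 1931 − 193 × k* = 1931 − 193 × (1931 − 883)/251 = 1931 − 202264/251 ≈ 1125.167.
Pooling payoff: 0.64 × 1931 + 0.36 × 883 = 1553.72.
Difference: 1125.167 − 1553.72 = -428.553, i.e. -428.6 to one decimal place.
The low-risk type would prefer the pooling outcome.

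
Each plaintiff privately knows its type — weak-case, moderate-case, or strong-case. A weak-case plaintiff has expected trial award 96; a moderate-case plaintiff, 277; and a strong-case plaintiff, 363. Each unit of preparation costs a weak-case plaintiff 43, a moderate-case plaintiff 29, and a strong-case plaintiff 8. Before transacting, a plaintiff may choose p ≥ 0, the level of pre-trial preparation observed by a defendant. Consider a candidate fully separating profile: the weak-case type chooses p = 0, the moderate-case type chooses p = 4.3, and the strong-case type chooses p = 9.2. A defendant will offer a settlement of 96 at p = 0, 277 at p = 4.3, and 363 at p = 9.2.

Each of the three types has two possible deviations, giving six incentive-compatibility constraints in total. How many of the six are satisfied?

Moderate-case (own payoff 277 − 29×4.3 = 152.3): to p=0 gives 96 → no gain ✓; to p=9.2 gives 363 − 29×9.2 = 96.2 → no gain ✓.
Strong-case (own payoff 363 − 8×9.2 = 289.4): to p=0 gives 96 → no gain ✓; to p=4.3 gives 277 − 8×4.3 = 242.6 → no gain ✓.
Weak-case (own payoff 96): to p=4.3 gives 277 − 43×4.3 = 92.1 → no gain ✓; to p=9.2 gives 363 − 43×9.2 = -32.6 → no gain ✓.
6 of the 6 constraints hold; this profile is a separating equilibrium.

6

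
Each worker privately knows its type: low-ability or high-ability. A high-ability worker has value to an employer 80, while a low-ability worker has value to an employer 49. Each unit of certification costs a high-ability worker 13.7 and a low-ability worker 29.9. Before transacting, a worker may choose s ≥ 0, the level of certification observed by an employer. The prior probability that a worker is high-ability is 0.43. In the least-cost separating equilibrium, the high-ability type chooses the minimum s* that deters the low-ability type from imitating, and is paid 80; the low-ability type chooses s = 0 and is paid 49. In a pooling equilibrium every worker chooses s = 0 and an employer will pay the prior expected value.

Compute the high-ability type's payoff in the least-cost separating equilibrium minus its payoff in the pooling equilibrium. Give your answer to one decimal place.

3.5

Least-cost separating signal: s* solves 49 = 80 − 29.9·s*, so s* = (80 − 49)/29.9 ≈ 1.0368.
High-ability type's separating payoff: 80 − 13.7 × s* = 80 − 13.7 × (80 − 49)/29.9 = 80 − 424.7/29.9 ≈ 65.796.
Pooling payoff: 0.43 × 80 + 0.57 × 49 = 62.33.
Difference: 65.796 − 62.33 = 3.466, i.e. 3.5 to one decimal place.
The high-ability type prefers to separate.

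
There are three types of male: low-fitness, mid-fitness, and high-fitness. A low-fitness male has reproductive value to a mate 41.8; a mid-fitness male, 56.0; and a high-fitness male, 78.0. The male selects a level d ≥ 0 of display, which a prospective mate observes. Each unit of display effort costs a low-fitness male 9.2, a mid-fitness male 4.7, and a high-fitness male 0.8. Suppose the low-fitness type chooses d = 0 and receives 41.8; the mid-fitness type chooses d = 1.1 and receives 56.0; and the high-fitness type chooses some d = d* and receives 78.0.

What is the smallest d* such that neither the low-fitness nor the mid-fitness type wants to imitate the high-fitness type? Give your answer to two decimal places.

Low-fitness type (on-path payoff 41.8) won't mimic when 41.8 ≥ 78.0 − 9.2·d*, i.e. d* ≥ 3.93.
Mid-fitness type (on-path payoff 56.0 − 4.7×1.1 = 50.83) won't mimic when 50.83 ≥ 78.0 − 4.7·d*, i.e. d* ≥ 5.78.
Both must hold, so d* = max(3.93, 5.78) = 5.78. The mid-fitness type's constraint binds.

5.78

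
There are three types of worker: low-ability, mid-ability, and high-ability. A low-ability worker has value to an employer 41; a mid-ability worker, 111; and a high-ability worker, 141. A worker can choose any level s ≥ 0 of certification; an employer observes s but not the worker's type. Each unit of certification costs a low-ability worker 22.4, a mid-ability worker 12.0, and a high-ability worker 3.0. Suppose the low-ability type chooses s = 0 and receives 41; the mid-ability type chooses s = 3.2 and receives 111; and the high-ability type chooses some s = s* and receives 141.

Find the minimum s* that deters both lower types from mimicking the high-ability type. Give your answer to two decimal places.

5.70

Low-ability type (on-path payoff 41) won't mimic when 41 ≥ 141 − 22.4·s*, i.e. s* ≥ 4.46.
Mid-ability type (on-path payoff 111 − 12.0×3.2 = 72.6) won't mimic when 72.6 ≥ 141 − 12.0·s*, i.e. s* ≥ 5.70.
Both must hold, so s* = max(4.46, 5.70) = 5.70. The mid-ability type's constraint binds.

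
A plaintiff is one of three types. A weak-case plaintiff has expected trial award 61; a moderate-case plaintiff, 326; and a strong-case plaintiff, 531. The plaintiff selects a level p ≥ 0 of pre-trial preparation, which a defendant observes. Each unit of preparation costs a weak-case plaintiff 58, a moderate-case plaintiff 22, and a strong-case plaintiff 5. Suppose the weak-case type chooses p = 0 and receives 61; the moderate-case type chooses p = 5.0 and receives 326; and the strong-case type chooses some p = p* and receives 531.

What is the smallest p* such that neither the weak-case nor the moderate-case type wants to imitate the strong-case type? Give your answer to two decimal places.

Weak-case type (on-path payoff 61) won't mimic when 61 ≥ 531 − 58·p*, i.e. p* ≥ 8.10.
Moderate-case type (on-path payoff 326 − 22×5.0 = 216) won't mimic when 216 ≥ 531 − 22·p*, i.e. p* ≥ 14.32.
Both must hold, so p* = max(8.10, 14.32) = 14.32. The moderate-case type's constraint binds.

14.32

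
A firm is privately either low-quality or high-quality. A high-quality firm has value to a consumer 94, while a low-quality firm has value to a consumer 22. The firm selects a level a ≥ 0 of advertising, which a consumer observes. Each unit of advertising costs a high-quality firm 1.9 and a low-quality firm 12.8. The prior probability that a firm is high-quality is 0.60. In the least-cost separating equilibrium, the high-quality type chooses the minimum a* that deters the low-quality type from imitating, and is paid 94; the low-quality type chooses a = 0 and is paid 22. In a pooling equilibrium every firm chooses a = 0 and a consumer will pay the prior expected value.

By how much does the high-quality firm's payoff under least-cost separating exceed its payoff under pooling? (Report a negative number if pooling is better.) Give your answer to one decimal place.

Least-cost separating signal: a* solves 22 = 94 − 12.8·a*, so a* = (94 − 22)/12.8 = 5.625.
High-quality type's separating payoff: 94 − 1.9 × a* = 94 − 1.9 × (94 − 22)/12.8 = 94 − 136.8/12.8 ≈ 83.313.
Pooling payoff: 0.60 × 94 + 0.40 × 22 = 65.2.
Difference: 83.313 − 65.2 = 18.113, i.e. 18.1 to one decimal place.
The high-quality type prefers to separate.

18.1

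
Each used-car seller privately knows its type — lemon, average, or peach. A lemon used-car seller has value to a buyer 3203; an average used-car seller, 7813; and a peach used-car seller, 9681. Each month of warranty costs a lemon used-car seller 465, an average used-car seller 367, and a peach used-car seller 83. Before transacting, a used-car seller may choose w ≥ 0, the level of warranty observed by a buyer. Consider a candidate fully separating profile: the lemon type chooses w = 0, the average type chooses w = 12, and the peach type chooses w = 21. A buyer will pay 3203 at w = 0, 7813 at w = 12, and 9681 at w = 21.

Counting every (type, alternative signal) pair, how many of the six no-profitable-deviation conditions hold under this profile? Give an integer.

Average (own payoff 7813 − 367×12 = 3409): to w=0 gives 3203 → no gain ✓; to w=21 gives 9681 − 367×21 = 1974 → no gain ✓.
Lemon (own payoff 3203): to w=12 gives 7813 − 465×12 = 2233 → no gain ✓; to w=21 gives 9681 − 465×21 = -84 → no gain ✓.
Peach (own payoff 9681 − 83×21 = 7938): to w=0 gives 3203 → no gain ✓; to w=12 gives 7813 − 83×12 = 6817 → no gain ✓.
6 of the 6 constraints hold; this profile is a separating equilibrium.

6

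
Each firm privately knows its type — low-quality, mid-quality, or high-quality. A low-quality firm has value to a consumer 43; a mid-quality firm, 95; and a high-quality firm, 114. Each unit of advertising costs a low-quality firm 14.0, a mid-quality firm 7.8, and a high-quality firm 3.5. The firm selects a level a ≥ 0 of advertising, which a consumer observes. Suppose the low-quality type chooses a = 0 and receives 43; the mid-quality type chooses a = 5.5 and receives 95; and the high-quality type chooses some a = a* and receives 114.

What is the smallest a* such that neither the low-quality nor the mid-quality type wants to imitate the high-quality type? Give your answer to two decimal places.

7.94

Mid-quality type (on-path payoff 95 − 7.8×5.5 = 52.1) won't mimic when 52.1 ≥ 114 − 7.8·a*, i.e. a* ≥ 7.94.
Low-quality type (on-path payoff 43) won't mimic when 43 ≥ 114 − 14.0·a*, i.e. a* ≥ 5.07.
Both must hold, so a* = max(5.07, 7.94) = 7.94. The mid-quality type's constraint binds.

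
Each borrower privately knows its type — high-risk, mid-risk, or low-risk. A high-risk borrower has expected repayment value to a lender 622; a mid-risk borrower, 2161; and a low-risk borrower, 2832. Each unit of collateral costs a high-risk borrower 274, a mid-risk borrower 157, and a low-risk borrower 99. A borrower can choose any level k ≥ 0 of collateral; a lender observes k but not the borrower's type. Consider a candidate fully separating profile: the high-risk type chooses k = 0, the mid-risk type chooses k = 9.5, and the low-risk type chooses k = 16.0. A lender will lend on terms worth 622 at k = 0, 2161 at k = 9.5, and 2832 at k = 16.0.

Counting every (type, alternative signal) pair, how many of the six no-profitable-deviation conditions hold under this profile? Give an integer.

6

Low-risk (own payoff 2832 − 99×16.0 = 1248): to k=0 gives 622 → no gain ✓; to k=9.5 gives 2161 − 99×9.5 = 1220.5 → no gain ✓.
Mid-risk (own payoff 2161 − 157×9.5 = 669.5): to k=0 gives 622 → no gain ✓; to k=16.0 gives 2832 − 157×16.0 = 320 → no gain ✓.
High-risk (own payoff 622): to k=9.5 gives 2161 − 274×9.5 = -442 → no gain ✓; to k=16.0 gives 2832 − 274×16.0 = -1552 → no gain ✓.
6 of the 6 constraints hold; this profile is a separating equilibrium.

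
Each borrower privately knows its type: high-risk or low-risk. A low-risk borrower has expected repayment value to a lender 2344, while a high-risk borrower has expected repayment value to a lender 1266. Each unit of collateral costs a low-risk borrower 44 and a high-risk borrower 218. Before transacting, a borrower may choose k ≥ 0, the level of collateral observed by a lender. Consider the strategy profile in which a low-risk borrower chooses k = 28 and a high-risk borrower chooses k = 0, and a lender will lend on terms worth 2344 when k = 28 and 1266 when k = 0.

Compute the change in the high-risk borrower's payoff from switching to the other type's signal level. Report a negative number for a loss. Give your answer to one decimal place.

Playing k = 0 the high-risk borrower receives 1266.
Deviating to k = 28 brings payment 2344 at cost 218 × 28 = 6104, netting -3760.
Gain from deviating: -3760 − 1266 = -5026.0.
The gain is negative, so the high-risk type's incentive-compatibility constraint is satisfied.

-5026.0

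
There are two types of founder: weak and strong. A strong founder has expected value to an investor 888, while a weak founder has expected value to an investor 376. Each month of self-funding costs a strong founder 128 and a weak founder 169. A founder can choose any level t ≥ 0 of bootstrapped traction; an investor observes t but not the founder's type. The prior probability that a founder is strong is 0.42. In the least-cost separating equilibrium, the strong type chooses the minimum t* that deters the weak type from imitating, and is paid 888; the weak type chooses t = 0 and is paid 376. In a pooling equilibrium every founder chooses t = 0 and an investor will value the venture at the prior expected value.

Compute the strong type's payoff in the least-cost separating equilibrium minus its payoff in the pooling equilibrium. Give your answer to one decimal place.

Least-cost separating signal: t* solves 376 = 888 − 169·t*, so t* = (888 − 376)/169 ≈ 3.0296.
Strong type's separating payoff: 888 − 128 × t* = 888 − 128 × (888 − 376)/169 = 888 − 65536/169 ≈ 500.213.
Pooling payoff: 0.42 × 888 + 0.58 × 376 = 591.04.
Difference: 500.213 − 591.04 = -90.827, i.e. -90.8 to one decimal place.
The strong type would prefer the pooling outcome.

-90.8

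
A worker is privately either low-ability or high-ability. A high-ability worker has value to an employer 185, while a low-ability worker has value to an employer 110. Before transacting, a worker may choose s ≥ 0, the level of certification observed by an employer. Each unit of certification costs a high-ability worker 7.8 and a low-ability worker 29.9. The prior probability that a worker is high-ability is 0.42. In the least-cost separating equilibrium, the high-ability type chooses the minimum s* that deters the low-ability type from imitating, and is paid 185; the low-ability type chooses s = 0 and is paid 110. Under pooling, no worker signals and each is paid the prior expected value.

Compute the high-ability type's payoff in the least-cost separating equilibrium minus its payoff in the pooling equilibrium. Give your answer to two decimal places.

23.93

Least-cost separating signal: s* solves 110 = 185 − 29.9·s*, so s* = (185 − 110)/29.9 ≈ 2.5084.
High-ability type's separating payoff: 185 − 7.8 × s* = 185 − 7.8 × (185 − 110)/29.9 = 185 − 585/29.9 ≈ 165.4348.
Pooling payoff: 0.42 × 185 + 0.58 × 110 = 141.5.
Difference: 165.4348 − 141.5 = 23.9348, i.e. 23.93 to two decimal places.
The high-ability type prefers to separate.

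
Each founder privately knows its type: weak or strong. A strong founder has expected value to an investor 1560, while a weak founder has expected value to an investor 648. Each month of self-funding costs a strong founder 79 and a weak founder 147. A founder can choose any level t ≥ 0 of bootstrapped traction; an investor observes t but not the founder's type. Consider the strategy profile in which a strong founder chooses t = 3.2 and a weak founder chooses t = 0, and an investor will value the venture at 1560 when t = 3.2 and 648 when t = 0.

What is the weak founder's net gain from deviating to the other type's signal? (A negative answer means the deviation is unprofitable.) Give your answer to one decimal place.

Playing t = 0 the weak founder receives 648.
Deviating to t = 3.2 brings payment 1560 at cost 147 × 3.2 = 470.4, netting 1089.6.
Gain from deviating: 1089.6 − 648 = 441.6.
The gain is positive, so the weak type's incentive-compatibility constraint is violated — this profile is not a separating equilibrium.

441.6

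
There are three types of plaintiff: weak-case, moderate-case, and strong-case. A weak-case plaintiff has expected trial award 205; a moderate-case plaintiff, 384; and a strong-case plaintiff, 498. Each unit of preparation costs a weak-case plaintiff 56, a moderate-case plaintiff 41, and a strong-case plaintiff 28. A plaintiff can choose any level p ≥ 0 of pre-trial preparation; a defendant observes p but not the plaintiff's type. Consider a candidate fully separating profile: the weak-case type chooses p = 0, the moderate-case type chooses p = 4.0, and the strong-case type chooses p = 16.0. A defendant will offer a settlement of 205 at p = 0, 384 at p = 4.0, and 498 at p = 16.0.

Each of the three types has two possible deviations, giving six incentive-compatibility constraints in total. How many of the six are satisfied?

Strong-case (own payoff 498 − 28×16.0 = 50): to p=0 gives 205 → profitable ✗; to p=4.0 gives 384 − 28×4.0 = 272 → profitable ✗.
Moderate-case (own payoff 384 − 41×4.0 = 220): to p=0 gives 205 → no gain ✓; to p=16.0 gives 498 − 41×16.0 = -158 → no gain ✓.
Weak-case (own payoff 205): to p=4.0 gives 384 − 56×4.0 = 160 → no gain ✓; to p=16.0 gives 498 − 56×16.0 = -398 → no gain ✓.
4 of the 6 constraints hold; not an equilibrium.

4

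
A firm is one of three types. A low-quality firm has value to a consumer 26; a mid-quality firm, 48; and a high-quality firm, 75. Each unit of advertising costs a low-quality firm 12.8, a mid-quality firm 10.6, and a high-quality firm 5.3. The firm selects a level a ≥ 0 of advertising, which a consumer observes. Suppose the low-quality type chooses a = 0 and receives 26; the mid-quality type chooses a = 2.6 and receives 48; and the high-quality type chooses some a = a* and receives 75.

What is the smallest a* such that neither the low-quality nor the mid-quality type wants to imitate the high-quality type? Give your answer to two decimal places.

5.15

Low-quality type (on-path payoff 26) won't mimic when 26 ≥ 75 − 12.8·a*, i.e. a* ≥ 3.83.
Mid-quality type (on-path payoff 48 − 10.6×2.6 = 20.44) won't mimic when 20.44 ≥ 75 − 10.6·a*, i.e. a* ≥ 5.15.
Both must hold, so a* = max(3.83, 5.15) = 5.15. The mid-quality type's constraint binds.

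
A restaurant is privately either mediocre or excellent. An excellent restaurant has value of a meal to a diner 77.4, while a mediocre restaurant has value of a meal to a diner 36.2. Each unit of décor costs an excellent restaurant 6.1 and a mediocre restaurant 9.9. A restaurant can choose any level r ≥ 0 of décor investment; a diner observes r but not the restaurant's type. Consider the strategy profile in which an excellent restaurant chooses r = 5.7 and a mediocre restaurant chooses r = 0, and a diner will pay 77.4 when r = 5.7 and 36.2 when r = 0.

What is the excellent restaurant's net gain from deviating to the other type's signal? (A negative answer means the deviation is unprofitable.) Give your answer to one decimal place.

Playing r = 5.7 the excellent restaurant receives 77.4 − 6.1 × 5.7 = 42.63.
Deviating to r = 0 yields 36.2 instead.
Gain from deviating: 36.2 − 42.63 = -6.43, i.e. -6.4 to one decimal place.
The gain is negative, so the excellent type's incentive-compatibility constraint is satisfied.

-6.4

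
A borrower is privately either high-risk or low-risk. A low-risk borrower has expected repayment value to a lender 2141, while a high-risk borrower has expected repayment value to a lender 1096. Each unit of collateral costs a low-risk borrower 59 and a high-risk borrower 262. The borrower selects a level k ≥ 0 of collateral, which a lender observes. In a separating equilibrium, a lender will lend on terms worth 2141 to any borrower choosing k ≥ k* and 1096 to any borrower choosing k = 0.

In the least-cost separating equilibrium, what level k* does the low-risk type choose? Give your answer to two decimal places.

A high-risk borrower choosing k = 0 receives 1096.
Imitating at k* instead would pay 2141 at cost 262·k*, netting 2141 − 262·k*.
Indifference: 1096 = 2141 − 262·k*, so k* = (2141 − 1096) / 262 ≈ 3.99.
This is the high-risk type's binding incentive-compatibility constraint; any k ≥ 3.99 sustains separation on that side.

3.99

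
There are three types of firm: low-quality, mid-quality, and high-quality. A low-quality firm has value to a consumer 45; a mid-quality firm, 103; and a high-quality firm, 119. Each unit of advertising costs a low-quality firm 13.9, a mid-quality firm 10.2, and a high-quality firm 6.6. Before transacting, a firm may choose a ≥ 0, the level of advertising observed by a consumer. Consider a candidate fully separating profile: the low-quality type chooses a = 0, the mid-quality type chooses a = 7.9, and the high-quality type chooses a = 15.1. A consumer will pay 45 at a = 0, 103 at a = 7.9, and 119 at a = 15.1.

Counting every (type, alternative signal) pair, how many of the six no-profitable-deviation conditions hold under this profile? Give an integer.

3

High-quality (own payoff 119 − 6.6×15.1 = 19.34): to a=0 gives 45 → profitable ✗; to a=7.9 gives 103 − 6.6×7.9 = 50.86 → profitable ✗.
Low-quality (own payoff 45): to a=7.9 gives 103 − 13.9×7.9 = -6.81 → no gain ✓; to a=15.1 gives 119 − 13.9×15.1 = -90.89 → no gain ✓.
Mid-quality (own payoff 103 − 10.2×7.9 = 22.42): to a=0 gives 45 → profitable ✗; to a=15.1 gives 119 − 10.2×15.1 = -35.02 → no gain ✓.
3 of the 6 constraints hold; not an equilibrium.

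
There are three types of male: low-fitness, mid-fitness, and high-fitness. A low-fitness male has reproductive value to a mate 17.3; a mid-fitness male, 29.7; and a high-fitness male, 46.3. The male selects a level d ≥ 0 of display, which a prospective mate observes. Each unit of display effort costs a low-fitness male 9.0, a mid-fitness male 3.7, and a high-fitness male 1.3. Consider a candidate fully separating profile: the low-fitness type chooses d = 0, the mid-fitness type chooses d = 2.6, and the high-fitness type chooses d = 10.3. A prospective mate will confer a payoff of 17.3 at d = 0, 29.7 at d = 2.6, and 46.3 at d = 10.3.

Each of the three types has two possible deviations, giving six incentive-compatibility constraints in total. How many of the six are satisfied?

6

Low-fitness (own payoff 17.3): to d=2.6 gives 29.7 − 9.0×2.6 = 6.3 → no gain ✓; to d=10.3 gives 46.3 − 9.0×10.3 = -46.4 → no gain ✓.
Mid-fitness (own payoff 29.7 − 3.7×2.6 = 20.08): to d=0 gives 17.3 → no gain ✓; to d=10.3 gives 46.3 − 3.7×10.3 = 8.19 → no gain ✓.
High-fitness (own payoff 46.3 − 1.3×10.3 = 32.91): to d=0 gives 17.3 → no gain ✓; to d=2.6 gives 29.7 − 1.3×2.6 = 26.32 → no gain ✓.
6 of the 6 constraints hold; this profile is a separating equilibrium.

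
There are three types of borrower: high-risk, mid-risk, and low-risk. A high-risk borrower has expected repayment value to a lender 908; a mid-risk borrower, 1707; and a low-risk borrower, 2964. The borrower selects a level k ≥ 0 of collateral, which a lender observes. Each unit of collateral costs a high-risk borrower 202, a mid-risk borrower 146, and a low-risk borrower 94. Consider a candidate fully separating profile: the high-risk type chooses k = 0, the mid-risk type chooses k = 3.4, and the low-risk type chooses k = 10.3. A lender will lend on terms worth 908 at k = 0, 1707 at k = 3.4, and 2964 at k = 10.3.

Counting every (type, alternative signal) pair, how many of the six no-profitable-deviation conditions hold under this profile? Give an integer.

4

Mid-risk (own payoff 1707 − 146×3.4 = 1210.6): to k=0 gives 908 → no gain ✓; to k=10.3 gives 2964 − 146×10.3 = 1460.2 → profitable ✗.
High-risk (own payoff 908): to k=3.4 gives 1707 − 202×3.4 = 1020.2 → profitable ✗; to k=10.3 gives 2964 − 202×10.3 = 883.4 → no gain ✓.
Low-risk (own payoff 2964 − 94×10.3 = 1995.8): to k=0 gives 908 → no gain ✓; to k=3.4 gives 1707 − 94×3.4 = 1387.4 → no gain ✓.
4 of the 6 constraints hold; not an equilibrium.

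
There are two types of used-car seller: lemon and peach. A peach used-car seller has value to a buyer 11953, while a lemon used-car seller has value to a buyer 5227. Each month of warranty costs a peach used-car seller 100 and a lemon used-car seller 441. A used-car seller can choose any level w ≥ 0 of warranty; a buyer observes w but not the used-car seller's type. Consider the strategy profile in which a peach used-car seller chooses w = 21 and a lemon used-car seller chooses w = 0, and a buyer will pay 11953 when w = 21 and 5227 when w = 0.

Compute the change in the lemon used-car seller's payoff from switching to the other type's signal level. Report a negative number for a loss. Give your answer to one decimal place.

Playing w = 0 the lemon used-car seller receives 5227.
Deviating to w = 21 brings payment 11953 at cost 441 × 21 = 9261, netting 2692.
Gain from deviating: 2692 − 5227 = -2535.0.
The gain is negative, so the lemon type's incentive-compatibility constraint is satisfied.

-2535.0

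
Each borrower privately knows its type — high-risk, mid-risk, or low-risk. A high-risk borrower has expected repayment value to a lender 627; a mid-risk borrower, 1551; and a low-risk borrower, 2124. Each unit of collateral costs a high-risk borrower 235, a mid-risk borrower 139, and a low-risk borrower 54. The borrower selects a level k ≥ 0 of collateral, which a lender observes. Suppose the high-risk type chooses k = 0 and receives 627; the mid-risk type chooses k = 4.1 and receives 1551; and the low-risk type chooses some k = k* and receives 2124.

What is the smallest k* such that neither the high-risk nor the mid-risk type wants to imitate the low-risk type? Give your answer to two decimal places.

Mid-risk type (on-path payoff 1551 − 139×4.1 = 981.1) won't mimic when 981.1 ≥ 2124 − 139·k*, i.e. k* ≥ 8.22.
High-risk type (on-path payoff 627) won't mimic when 627 ≥ 2124 − 235·k*, i.e. k* ≥ 6.37.
Both must hold, so k* = max(6.37, 8.22) = 8.22. The mid-risk type's constraint binds.

8.22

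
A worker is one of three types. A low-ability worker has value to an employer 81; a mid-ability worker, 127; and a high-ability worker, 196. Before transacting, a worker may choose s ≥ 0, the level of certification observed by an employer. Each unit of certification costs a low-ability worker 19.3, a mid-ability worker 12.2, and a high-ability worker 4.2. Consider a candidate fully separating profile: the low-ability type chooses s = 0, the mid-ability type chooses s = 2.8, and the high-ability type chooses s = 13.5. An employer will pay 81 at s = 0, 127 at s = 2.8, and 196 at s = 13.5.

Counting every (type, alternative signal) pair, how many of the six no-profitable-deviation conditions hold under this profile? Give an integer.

6

High-ability (own payoff 196 − 4.2×13.5 = 139.3): to s=0 gives 81 → no gain ✓; to s=2.8 gives 127 − 4.2×2.8 = 115.24 → no gain ✓.
Low-ability (own payoff 81): to s=2.8 gives 127 − 19.3×2.8 = 72.96 → no gain ✓; to s=13.5 gives 196 − 19.3×13.5 = -64.55 → no gain ✓.
Mid-ability (own payoff 127 − 12.2×2.8 = 92.84): to s=0 gives 81 → no gain ✓; to s=13.5 gives 196 − 12.2×13.5 = 31.3 → no gain ✓.
6 of the 6 constraints hold; this profile is a separating equilibrium.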